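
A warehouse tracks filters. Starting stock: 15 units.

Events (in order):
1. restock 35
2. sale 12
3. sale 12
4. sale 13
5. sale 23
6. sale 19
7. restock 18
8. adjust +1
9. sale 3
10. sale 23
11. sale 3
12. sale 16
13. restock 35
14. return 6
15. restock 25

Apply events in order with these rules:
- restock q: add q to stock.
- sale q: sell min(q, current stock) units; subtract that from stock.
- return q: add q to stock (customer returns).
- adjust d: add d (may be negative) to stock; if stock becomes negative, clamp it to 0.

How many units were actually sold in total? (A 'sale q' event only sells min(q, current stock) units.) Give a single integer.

Processing events:
Start: stock = 15
  Event 1 (restock 35): 15 + 35 = 50
  Event 2 (sale 12): sell min(12,50)=12. stock: 50 - 12 = 38. total_sold = 12
  Event 3 (sale 12): sell min(12,38)=12. stock: 38 - 12 = 26. total_sold = 24
  Event 4 (sale 13): sell min(13,26)=13. stock: 26 - 13 = 13. total_sold = 37
  Event 5 (sale 23): sell min(23,13)=13. stock: 13 - 13 = 0. total_sold = 50
  Event 6 (sale 19): sell min(19,0)=0. stock: 0 - 0 = 0. total_sold = 50
  Event 7 (restock 18): 0 + 18 = 18
  Event 8 (adjust +1): 18 + 1 = 19
  Event 9 (sale 3): sell min(3,19)=3. stock: 19 - 3 = 16. total_sold = 53
  Event 10 (sale 23): sell min(23,16)=16. stock: 16 - 16 = 0. total_sold = 69
  Event 11 (sale 3): sell min(3,0)=0. stock: 0 - 0 = 0. total_sold = 69
  Event 12 (sale 16): sell min(16,0)=0. stock: 0 - 0 = 0. total_sold = 69
  Event 13 (restock 35): 0 + 35 = 35
  Event 14 (return 6): 35 + 6 = 41
  Event 15 (restock 25): 41 + 25 = 66
Final: stock = 66, total_sold = 69

Answer: 69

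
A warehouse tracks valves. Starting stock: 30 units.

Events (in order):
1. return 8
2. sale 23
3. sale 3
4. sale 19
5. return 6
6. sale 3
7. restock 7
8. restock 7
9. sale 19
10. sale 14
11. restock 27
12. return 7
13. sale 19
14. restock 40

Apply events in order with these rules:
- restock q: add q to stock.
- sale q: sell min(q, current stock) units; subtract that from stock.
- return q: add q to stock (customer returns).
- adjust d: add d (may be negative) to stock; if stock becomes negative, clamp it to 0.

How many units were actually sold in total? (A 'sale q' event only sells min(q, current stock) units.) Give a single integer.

Answer: 77

Derivation:
Processing events:
Start: stock = 30
  Event 1 (return 8): 30 + 8 = 38
  Event 2 (sale 23): sell min(23,38)=23. stock: 38 - 23 = 15. total_sold = 23
  Event 3 (sale 3): sell min(3,15)=3. stock: 15 - 3 = 12. total_sold = 26
  Event 4 (sale 19): sell min(19,12)=12. stock: 12 - 12 = 0. total_sold = 38
  Event 5 (return 6): 0 + 6 = 6
  Event 6 (sale 3): sell min(3,6)=3. stock: 6 - 3 = 3. total_sold = 41
  Event 7 (restock 7): 3 + 7 = 10
  Event 8 (restock 7): 10 + 7 = 17
  Event 9 (sale 19): sell min(19,17)=17. stock: 17 - 17 = 0. total_sold = 58
  Event 10 (sale 14): sell min(14,0)=0. stock: 0 - 0 = 0. total_sold = 58
  Event 11 (restock 27): 0 + 27 = 27
  Event 12 (return 7): 27 + 7 = 34
  Event 13 (sale 19): sell min(19,34)=19. stock: 34 - 19 = 15. total_sold = 77
  Event 14 (restock 40): 15 + 40 = 55
Final: stock = 55, total_sold = 77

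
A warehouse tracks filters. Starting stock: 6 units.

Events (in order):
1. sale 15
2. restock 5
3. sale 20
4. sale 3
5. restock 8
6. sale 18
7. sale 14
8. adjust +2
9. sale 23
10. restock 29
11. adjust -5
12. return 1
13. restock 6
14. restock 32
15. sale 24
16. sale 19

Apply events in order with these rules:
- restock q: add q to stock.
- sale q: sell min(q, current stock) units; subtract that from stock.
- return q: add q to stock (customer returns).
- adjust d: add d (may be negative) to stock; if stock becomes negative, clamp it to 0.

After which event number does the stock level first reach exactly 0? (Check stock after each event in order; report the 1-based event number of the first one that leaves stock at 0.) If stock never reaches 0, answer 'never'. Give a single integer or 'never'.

Answer: 1

Derivation:
Processing events:
Start: stock = 6
  Event 1 (sale 15): sell min(15,6)=6. stock: 6 - 6 = 0. total_sold = 6
  Event 2 (restock 5): 0 + 5 = 5
  Event 3 (sale 20): sell min(20,5)=5. stock: 5 - 5 = 0. total_sold = 11
  Event 4 (sale 3): sell min(3,0)=0. stock: 0 - 0 = 0. total_sold = 11
  Event 5 (restock 8): 0 + 8 = 8
  Event 6 (sale 18): sell min(18,8)=8. stock: 8 - 8 = 0. total_sold = 19
  Event 7 (sale 14): sell min(14,0)=0. stock: 0 - 0 = 0. total_sold = 19
  Event 8 (adjust +2): 0 + 2 = 2
  Event 9 (sale 23): sell min(23,2)=2. stock: 2 - 2 = 0. total_sold = 21
  Event 10 (restock 29): 0 + 29 = 29
  Event 11 (adjust -5): 29 + -5 = 24
  Event 12 (return 1): 24 + 1 = 25
  Event 13 (restock 6): 25 + 6 = 31
  Event 14 (restock 32): 31 + 32 = 63
  Event 15 (sale 24): sell min(24,63)=24. stock: 63 - 24 = 39. total_sold = 45
  Event 16 (sale 19): sell min(19,39)=19. stock: 39 - 19 = 20. total_sold = 64
Final: stock = 20, total_sold = 64

First zero at event 1.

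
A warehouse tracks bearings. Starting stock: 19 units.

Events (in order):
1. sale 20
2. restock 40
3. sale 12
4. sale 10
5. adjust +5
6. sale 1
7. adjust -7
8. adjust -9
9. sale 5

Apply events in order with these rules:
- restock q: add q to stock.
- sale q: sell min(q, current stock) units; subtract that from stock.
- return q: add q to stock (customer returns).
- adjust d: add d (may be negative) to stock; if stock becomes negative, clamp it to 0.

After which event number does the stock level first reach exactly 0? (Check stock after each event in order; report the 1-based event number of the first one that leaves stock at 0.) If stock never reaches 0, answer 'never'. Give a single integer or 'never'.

Answer: 1

Derivation:
Processing events:
Start: stock = 19
  Event 1 (sale 20): sell min(20,19)=19. stock: 19 - 19 = 0. total_sold = 19
  Event 2 (restock 40): 0 + 40 = 40
  Event 3 (sale 12): sell min(12,40)=12. stock: 40 - 12 = 28. total_sold = 31
  Event 4 (sale 10): sell min(10,28)=10. stock: 28 - 10 = 18. total_sold = 41
  Event 5 (adjust +5): 18 + 5 = 23
  Event 6 (sale 1): sell min(1,23)=1. stock: 23 - 1 = 22. total_sold = 42
  Event 7 (adjust -7): 22 + -7 = 15
  Event 8 (adjust -9): 15 + -9 = 6
  Event 9 (sale 5): sell min(5,6)=5. stock: 6 - 5 = 1. total_sold = 47
Final: stock = 1, total_sold = 47

First zero at event 1.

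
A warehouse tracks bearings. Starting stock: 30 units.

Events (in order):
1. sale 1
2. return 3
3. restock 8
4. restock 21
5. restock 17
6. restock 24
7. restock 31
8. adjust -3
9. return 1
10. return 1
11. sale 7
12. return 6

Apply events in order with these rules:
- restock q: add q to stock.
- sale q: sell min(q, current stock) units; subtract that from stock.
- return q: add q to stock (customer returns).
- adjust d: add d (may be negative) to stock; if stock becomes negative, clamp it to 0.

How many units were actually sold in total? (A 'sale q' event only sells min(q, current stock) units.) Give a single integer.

Answer: 8

Derivation:
Processing events:
Start: stock = 30
  Event 1 (sale 1): sell min(1,30)=1. stock: 30 - 1 = 29. total_sold = 1
  Event 2 (return 3): 29 + 3 = 32
  Event 3 (restock 8): 32 + 8 = 40
  Event 4 (restock 21): 40 + 21 = 61
  Event 5 (restock 17): 61 + 17 = 78
  Event 6 (restock 24): 78 + 24 = 102
  Event 7 (restock 31): 102 + 31 = 133
  Event 8 (adjust -3): 133 + -3 = 130
  Event 9 (return 1): 130 + 1 = 131
  Event 10 (return 1): 131 + 1 = 132
  Event 11 (sale 7): sell min(7,132)=7. stock: 132 - 7 = 125. total_sold = 8
  Event 12 (return 6): 125 + 6 = 131
Final: stock = 131, total_sold = 8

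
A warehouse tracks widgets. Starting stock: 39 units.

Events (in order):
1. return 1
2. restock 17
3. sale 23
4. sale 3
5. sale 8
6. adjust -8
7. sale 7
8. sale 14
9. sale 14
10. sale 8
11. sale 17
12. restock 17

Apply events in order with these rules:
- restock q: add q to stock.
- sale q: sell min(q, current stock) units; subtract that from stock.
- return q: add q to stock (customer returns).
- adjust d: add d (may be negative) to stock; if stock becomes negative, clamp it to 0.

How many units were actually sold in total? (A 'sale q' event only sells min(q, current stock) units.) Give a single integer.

Processing events:
Start: stock = 39
  Event 1 (return 1): 39 + 1 = 40
  Event 2 (restock 17): 40 + 17 = 57
  Event 3 (sale 23): sell min(23,57)=23. stock: 57 - 23 = 34. total_sold = 23
  Event 4 (sale 3): sell min(3,34)=3. stock: 34 - 3 = 31. total_sold = 26
  Event 5 (sale 8): sell min(8,31)=8. stock: 31 - 8 = 23. total_sold = 34
  Event 6 (adjust -8): 23 + -8 = 15
  Event 7 (sale 7): sell min(7,15)=7. stock: 15 - 7 = 8. total_sold = 41
  Event 8 (sale 14): sell min(14,8)=8. stock: 8 - 8 = 0. total_sold = 49
  Event 9 (sale 14): sell min(14,0)=0. stock: 0 - 0 = 0. total_sold = 49
  Event 10 (sale 8): sell min(8,0)=0. stock: 0 - 0 = 0. total_sold = 49
  Event 11 (sale 17): sell min(17,0)=0. stock: 0 - 0 = 0. total_sold = 49
  Event 12 (restock 17): 0 + 17 = 17
Final: stock = 17, total_sold = 49

Answer: 49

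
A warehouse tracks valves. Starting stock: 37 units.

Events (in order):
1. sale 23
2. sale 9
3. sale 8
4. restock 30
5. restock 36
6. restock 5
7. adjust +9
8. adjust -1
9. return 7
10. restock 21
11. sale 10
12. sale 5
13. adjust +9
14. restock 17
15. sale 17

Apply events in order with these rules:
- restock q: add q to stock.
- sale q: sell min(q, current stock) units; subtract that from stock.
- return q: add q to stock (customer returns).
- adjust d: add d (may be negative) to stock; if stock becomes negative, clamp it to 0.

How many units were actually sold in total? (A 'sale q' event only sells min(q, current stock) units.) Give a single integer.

Processing events:
Start: stock = 37
  Event 1 (sale 23): sell min(23,37)=23. stock: 37 - 23 = 14. total_sold = 23
  Event 2 (sale 9): sell min(9,14)=9. stock: 14 - 9 = 5. total_sold = 32
  Event 3 (sale 8): sell min(8,5)=5. stock: 5 - 5 = 0. total_sold = 37
  Event 4 (restock 30): 0 + 30 = 30
  Event 5 (restock 36): 30 + 36 = 66
  Event 6 (restock 5): 66 + 5 = 71
  Event 7 (adjust +9): 71 + 9 = 80
  Event 8 (adjust -1): 80 + -1 = 79
  Event 9 (return 7): 79 + 7 = 86
  Event 10 (restock 21): 86 + 21 = 107
  Event 11 (sale 10): sell min(10,107)=10. stock: 107 - 10 = 97. total_sold = 47
  Event 12 (sale 5): sell min(5,97)=5. stock: 97 - 5 = 92. total_sold = 52
  Event 13 (adjust +9): 92 + 9 = 101
  Event 14 (restock 17): 101 + 17 = 118
  Event 15 (sale 17): sell min(17,118)=17. stock: 118 - 17 = 101. total_sold = 69
Final: stock = 101, total_sold = 69

Answer: 69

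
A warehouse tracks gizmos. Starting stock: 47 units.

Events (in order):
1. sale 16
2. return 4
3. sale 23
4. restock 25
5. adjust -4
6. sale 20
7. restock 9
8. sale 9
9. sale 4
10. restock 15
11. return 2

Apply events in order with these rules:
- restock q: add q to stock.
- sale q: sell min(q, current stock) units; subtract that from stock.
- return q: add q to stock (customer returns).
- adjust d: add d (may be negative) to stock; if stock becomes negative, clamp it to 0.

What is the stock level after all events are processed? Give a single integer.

Answer: 26

Derivation:
Processing events:
Start: stock = 47
  Event 1 (sale 16): sell min(16,47)=16. stock: 47 - 16 = 31. total_sold = 16
  Event 2 (return 4): 31 + 4 = 35
  Event 3 (sale 23): sell min(23,35)=23. stock: 35 - 23 = 12. total_sold = 39
  Event 4 (restock 25): 12 + 25 = 37
  Event 5 (adjust -4): 37 + -4 = 33
  Event 6 (sale 20): sell min(20,33)=20. stock: 33 - 20 = 13. total_sold = 59
  Event 7 (restock 9): 13 + 9 = 22
  Event 8 (sale 9): sell min(9,22)=9. stock: 22 - 9 = 13. total_sold = 68
  Event 9 (sale 4): sell min(4,13)=4. stock: 13 - 4 = 9. total_sold = 72
  Event 10 (restock 15): 9 + 15 = 24
  Event 11 (return 2): 24 + 2 = 26
Final: stock = 26, total_sold = 72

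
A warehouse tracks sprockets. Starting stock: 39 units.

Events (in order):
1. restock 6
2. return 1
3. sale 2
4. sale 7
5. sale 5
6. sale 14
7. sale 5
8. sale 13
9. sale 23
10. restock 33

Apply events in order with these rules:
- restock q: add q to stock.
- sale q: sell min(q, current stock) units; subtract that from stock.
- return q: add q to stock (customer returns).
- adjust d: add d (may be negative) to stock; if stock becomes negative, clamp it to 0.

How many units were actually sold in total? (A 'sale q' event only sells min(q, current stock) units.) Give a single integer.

Answer: 46

Derivation:
Processing events:
Start: stock = 39
  Event 1 (restock 6): 39 + 6 = 45
  Event 2 (return 1): 45 + 1 = 46
  Event 3 (sale 2): sell min(2,46)=2. stock: 46 - 2 = 44. total_sold = 2
  Event 4 (sale 7): sell min(7,44)=7. stock: 44 - 7 = 37. total_sold = 9
  Event 5 (sale 5): sell min(5,37)=5. stock: 37 - 5 = 32. total_sold = 14
  Event 6 (sale 14): sell min(14,32)=14. stock: 32 - 14 = 18. total_sold = 28
  Event 7 (sale 5): sell min(5,18)=5. stock: 18 - 5 = 13. total_sold = 33
  Event 8 (sale 13): sell min(13,13)=13. stock: 13 - 13 = 0. total_sold = 46
  Event 9 (sale 23): sell min(23,0)=0. stock: 0 - 0 = 0. total_sold = 46
  Event 10 (restock 33): 0 + 33 = 33
Final: stock = 33, total_sold = 46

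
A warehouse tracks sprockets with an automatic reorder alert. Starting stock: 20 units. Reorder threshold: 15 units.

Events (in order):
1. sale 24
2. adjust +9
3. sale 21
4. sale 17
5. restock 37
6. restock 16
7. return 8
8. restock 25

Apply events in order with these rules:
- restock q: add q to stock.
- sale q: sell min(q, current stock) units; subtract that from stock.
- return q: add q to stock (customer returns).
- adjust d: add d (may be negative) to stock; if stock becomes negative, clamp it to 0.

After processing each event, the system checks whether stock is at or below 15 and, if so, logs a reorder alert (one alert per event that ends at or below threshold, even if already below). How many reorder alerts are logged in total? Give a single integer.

Answer: 4

Derivation:
Processing events:
Start: stock = 20
  Event 1 (sale 24): sell min(24,20)=20. stock: 20 - 20 = 0. total_sold = 20
  Event 2 (adjust +9): 0 + 9 = 9
  Event 3 (sale 21): sell min(21,9)=9. stock: 9 - 9 = 0. total_sold = 29
  Event 4 (sale 17): sell min(17,0)=0. stock: 0 - 0 = 0. total_sold = 29
  Event 5 (restock 37): 0 + 37 = 37
  Event 6 (restock 16): 37 + 16 = 53
  Event 7 (return 8): 53 + 8 = 61
  Event 8 (restock 25): 61 + 25 = 86
Final: stock = 86, total_sold = 29

Checking against threshold 15:
  After event 1: stock=0 <= 15 -> ALERT
  After event 2: stock=9 <= 15 -> ALERT
  After event 3: stock=0 <= 15 -> ALERT
  After event 4: stock=0 <= 15 -> ALERT
  After event 5: stock=37 > 15
  After event 6: stock=53 > 15
  After event 7: stock=61 > 15
  After event 8: stock=86 > 15
Alert events: [1, 2, 3, 4]. Count = 4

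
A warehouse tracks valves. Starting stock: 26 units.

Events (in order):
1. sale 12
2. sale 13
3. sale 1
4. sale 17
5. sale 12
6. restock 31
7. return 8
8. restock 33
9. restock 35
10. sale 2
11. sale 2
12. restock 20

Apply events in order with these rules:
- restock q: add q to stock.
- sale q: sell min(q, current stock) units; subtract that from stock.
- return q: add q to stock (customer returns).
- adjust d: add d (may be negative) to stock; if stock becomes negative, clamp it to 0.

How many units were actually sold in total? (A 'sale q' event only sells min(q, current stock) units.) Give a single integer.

Answer: 30

Derivation:
Processing events:
Start: stock = 26
  Event 1 (sale 12): sell min(12,26)=12. stock: 26 - 12 = 14. total_sold = 12
  Event 2 (sale 13): sell min(13,14)=13. stock: 14 - 13 = 1. total_sold = 25
  Event 3 (sale 1): sell min(1,1)=1. stock: 1 - 1 = 0. total_sold = 26
  Event 4 (sale 17): sell min(17,0)=0. stock: 0 - 0 = 0. total_sold = 26
  Event 5 (sale 12): sell min(12,0)=0. stock: 0 - 0 = 0. total_sold = 26
  Event 6 (restock 31): 0 + 31 = 31
  Event 7 (return 8): 31 + 8 = 39
  Event 8 (restock 33): 39 + 33 = 72
  Event 9 (restock 35): 72 + 35 = 107
  Event 10 (sale 2): sell min(2,107)=2. stock: 107 - 2 = 105. total_sold = 28
  Event 11 (sale 2): sell min(2,105)=2. stock: 105 - 2 = 103. total_sold = 30
  Event 12 (restock 20): 103 + 20 = 123
Final: stock = 123, total_sold = 30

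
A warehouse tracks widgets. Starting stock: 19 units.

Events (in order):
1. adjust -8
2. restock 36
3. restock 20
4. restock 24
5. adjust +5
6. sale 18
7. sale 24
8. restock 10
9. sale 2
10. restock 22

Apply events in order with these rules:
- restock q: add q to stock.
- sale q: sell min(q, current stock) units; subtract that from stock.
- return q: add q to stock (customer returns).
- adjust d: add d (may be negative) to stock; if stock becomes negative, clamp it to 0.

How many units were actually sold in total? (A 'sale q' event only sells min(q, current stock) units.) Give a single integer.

Answer: 44

Derivation:
Processing events:
Start: stock = 19
  Event 1 (adjust -8): 19 + -8 = 11
  Event 2 (restock 36): 11 + 36 = 47
  Event 3 (restock 20): 47 + 20 = 67
  Event 4 (restock 24): 67 + 24 = 91
  Event 5 (adjust +5): 91 + 5 = 96
  Event 6 (sale 18): sell min(18,96)=18. stock: 96 - 18 = 78. total_sold = 18
  Event 7 (sale 24): sell min(24,78)=24. stock: 78 - 24 = 54. total_sold = 42
  Event 8 (restock 10): 54 + 10 = 64
  Event 9 (sale 2): sell min(2,64)=2. stock: 64 - 2 = 62. total_sold = 44
  Event 10 (restock 22): 62 + 22 = 84
Final: stock = 84, total_sold = 44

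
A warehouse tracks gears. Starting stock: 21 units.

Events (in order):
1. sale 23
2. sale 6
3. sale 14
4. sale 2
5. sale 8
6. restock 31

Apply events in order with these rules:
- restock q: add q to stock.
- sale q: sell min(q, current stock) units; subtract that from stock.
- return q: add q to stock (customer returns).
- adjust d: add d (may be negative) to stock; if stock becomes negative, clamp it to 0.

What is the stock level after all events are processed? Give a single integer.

Answer: 31

Derivation:
Processing events:
Start: stock = 21
  Event 1 (sale 23): sell min(23,21)=21. stock: 21 - 21 = 0. total_sold = 21
  Event 2 (sale 6): sell min(6,0)=0. stock: 0 - 0 = 0. total_sold = 21
  Event 3 (sale 14): sell min(14,0)=0. stock: 0 - 0 = 0. total_sold = 21
  Event 4 (sale 2): sell min(2,0)=0. stock: 0 - 0 = 0. total_sold = 21
  Event 5 (sale 8): sell min(8,0)=0. stock: 0 - 0 = 0. total_sold = 21
  Event 6 (restock 31): 0 + 31 = 31
Final: stock = 31, total_sold = 21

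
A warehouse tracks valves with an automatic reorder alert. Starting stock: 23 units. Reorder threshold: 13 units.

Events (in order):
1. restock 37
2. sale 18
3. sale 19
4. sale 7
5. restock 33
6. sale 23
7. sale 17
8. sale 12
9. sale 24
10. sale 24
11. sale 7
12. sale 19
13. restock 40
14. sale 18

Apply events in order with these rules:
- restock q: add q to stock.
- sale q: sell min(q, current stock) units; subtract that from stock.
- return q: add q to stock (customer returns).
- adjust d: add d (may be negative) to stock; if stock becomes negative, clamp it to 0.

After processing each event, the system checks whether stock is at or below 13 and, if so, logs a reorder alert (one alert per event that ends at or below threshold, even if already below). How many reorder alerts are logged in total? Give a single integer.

Answer: 6

Derivation:
Processing events:
Start: stock = 23
  Event 1 (restock 37): 23 + 37 = 60
  Event 2 (sale 18): sell min(18,60)=18. stock: 60 - 18 = 42. total_sold = 18
  Event 3 (sale 19): sell min(19,42)=19. stock: 42 - 19 = 23. total_sold = 37
  Event 4 (sale 7): sell min(7,23)=7. stock: 23 - 7 = 16. total_sold = 44
  Event 5 (restock 33): 16 + 33 = 49
  Event 6 (sale 23): sell min(23,49)=23. stock: 49 - 23 = 26. total_sold = 67
  Event 7 (sale 17): sell min(17,26)=17. stock: 26 - 17 = 9. total_sold = 84
  Event 8 (sale 12): sell min(12,9)=9. stock: 9 - 9 = 0. total_sold = 93
  Event 9 (sale 24): sell min(24,0)=0. stock: 0 - 0 = 0. total_sold = 93
  Event 10 (sale 24): sell min(24,0)=0. stock: 0 - 0 = 0. total_sold = 93
  Event 11 (sale 7): sell min(7,0)=0. stock: 0 - 0 = 0. total_sold = 93
  Event 12 (sale 19): sell min(19,0)=0. stock: 0 - 0 = 0. total_sold = 93
  Event 13 (restock 40): 0 + 40 = 40
  Event 14 (sale 18): sell min(18,40)=18. stock: 40 - 18 = 22. total_sold = 111
Final: stock = 22, total_sold = 111

Checking against threshold 13:
  After event 1: stock=60 > 13
  After event 2: stock=42 > 13
  After event 3: stock=23 > 13
  After event 4: stock=16 > 13
  After event 5: stock=49 > 13
  After event 6: stock=26 > 13
  After event 7: stock=9 <= 13 -> ALERT
  After event 8: stock=0 <= 13 -> ALERT
  After event 9: stock=0 <= 13 -> ALERT
  After event 10: stock=0 <= 13 -> ALERT
  After event 11: stock=0 <= 13 -> ALERT
  After event 12: stock=0 <= 13 -> ALERT
  After event 13: stock=40 > 13
  After event 14: stock=22 > 13
Alert events: [7, 8, 9, 10, 11, 12]. Count = 6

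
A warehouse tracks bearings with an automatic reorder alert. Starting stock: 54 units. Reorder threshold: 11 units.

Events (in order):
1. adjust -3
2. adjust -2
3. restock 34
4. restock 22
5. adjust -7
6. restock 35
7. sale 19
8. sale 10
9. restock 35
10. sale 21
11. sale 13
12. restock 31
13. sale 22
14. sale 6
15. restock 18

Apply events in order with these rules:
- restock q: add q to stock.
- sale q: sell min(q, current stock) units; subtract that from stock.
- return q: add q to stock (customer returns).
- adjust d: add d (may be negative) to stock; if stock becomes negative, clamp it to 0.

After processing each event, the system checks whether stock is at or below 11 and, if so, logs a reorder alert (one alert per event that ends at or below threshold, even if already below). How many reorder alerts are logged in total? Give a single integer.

Answer: 0

Derivation:
Processing events:
Start: stock = 54
  Event 1 (adjust -3): 54 + -3 = 51
  Event 2 (adjust -2): 51 + -2 = 49
  Event 3 (restock 34): 49 + 34 = 83
  Event 4 (restock 22): 83 + 22 = 105
  Event 5 (adjust -7): 105 + -7 = 98
  Event 6 (restock 35): 98 + 35 = 133
  Event 7 (sale 19): sell min(19,133)=19. stock: 133 - 19 = 114. total_sold = 19
  Event 8 (sale 10): sell min(10,114)=10. stock: 114 - 10 = 104. total_sold = 29
  Event 9 (restock 35): 104 + 35 = 139
  Event 10 (sale 21): sell min(21,139)=21. stock: 139 - 21 = 118. total_sold = 50
  Event 11 (sale 13): sell min(13,118)=13. stock: 118 - 13 = 105. total_sold = 63
  Event 12 (restock 31): 105 + 31 = 136
  Event 13 (sale 22): sell min(22,136)=22. stock: 136 - 22 = 114. total_sold = 85
  Event 14 (sale 6): sell min(6,114)=6. stock: 114 - 6 = 108. total_sold = 91
  Event 15 (restock 18): 108 + 18 = 126
Final: stock = 126, total_sold = 91

Checking against threshold 11:
  After event 1: stock=51 > 11
  After event 2: stock=49 > 11
  After event 3: stock=83 > 11
  After event 4: stock=105 > 11
  After event 5: stock=98 > 11
  After event 6: stock=133 > 11
  After event 7: stock=114 > 11
  After event 8: stock=104 > 11
  After event 9: stock=139 > 11
  After event 10: stock=118 > 11
  After event 11: stock=105 > 11
  After event 12: stock=136 > 11
  After event 13: stock=114 > 11
  After event 14: stock=108 > 11
  After event 15: stock=126 > 11
Alert events: []. Count = 0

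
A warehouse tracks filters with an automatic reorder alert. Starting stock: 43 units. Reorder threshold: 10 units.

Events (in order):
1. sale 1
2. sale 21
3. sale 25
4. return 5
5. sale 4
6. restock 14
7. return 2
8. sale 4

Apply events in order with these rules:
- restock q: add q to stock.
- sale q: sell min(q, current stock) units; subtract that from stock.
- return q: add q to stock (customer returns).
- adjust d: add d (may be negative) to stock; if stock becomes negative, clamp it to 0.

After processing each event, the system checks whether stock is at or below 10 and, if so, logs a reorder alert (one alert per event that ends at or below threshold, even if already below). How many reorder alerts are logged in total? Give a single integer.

Answer: 3

Derivation:
Processing events:
Start: stock = 43
  Event 1 (sale 1): sell min(1,43)=1. stock: 43 - 1 = 42. total_sold = 1
  Event 2 (sale 21): sell min(21,42)=21. stock: 42 - 21 = 21. total_sold = 22
  Event 3 (sale 25): sell min(25,21)=21. stock: 21 - 21 = 0. total_sold = 43
  Event 4 (return 5): 0 + 5 = 5
  Event 5 (sale 4): sell min(4,5)=4. stock: 5 - 4 = 1. total_sold = 47
  Event 6 (restock 14): 1 + 14 = 15
  Event 7 (return 2): 15 + 2 = 17
  Event 8 (sale 4): sell min(4,17)=4. stock: 17 - 4 = 13. total_sold = 51
Final: stock = 13, total_sold = 51

Checking against threshold 10:
  After event 1: stock=42 > 10
  After event 2: stock=21 > 10
  After event 3: stock=0 <= 10 -> ALERT
  After event 4: stock=5 <= 10 -> ALERT
  After event 5: stock=1 <= 10 -> ALERT
  After event 6: stock=15 > 10
  After event 7: stock=17 > 10
  After event 8: stock=13 > 10
Alert events: [3, 4, 5]. Count = 3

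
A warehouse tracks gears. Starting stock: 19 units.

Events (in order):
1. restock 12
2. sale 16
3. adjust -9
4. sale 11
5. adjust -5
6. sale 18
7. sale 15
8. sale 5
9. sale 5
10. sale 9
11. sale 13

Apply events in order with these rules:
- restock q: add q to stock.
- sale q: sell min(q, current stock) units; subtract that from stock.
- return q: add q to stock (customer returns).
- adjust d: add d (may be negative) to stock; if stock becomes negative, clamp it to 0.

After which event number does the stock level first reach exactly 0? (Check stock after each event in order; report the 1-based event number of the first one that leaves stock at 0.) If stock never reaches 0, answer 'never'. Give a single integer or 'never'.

Processing events:
Start: stock = 19
  Event 1 (restock 12): 19 + 12 = 31
  Event 2 (sale 16): sell min(16,31)=16. stock: 31 - 16 = 15. total_sold = 16
  Event 3 (adjust -9): 15 + -9 = 6
  Event 4 (sale 11): sell min(11,6)=6. stock: 6 - 6 = 0. total_sold = 22
  Event 5 (adjust -5): 0 + -5 = 0 (clamped to 0)
  Event 6 (sale 18): sell min(18,0)=0. stock: 0 - 0 = 0. total_sold = 22
  Event 7 (sale 15): sell min(15,0)=0. stock: 0 - 0 = 0. total_sold = 22
  Event 8 (sale 5): sell min(5,0)=0. stock: 0 - 0 = 0. total_sold = 22
  Event 9 (sale 5): sell min(5,0)=0. stock: 0 - 0 = 0. total_sold = 22
  Event 10 (sale 9): sell min(9,0)=0. stock: 0 - 0 = 0. total_sold = 22
  Event 11 (sale 13): sell min(13,0)=0. stock: 0 - 0 = 0. total_sold = 22
Final: stock = 0, total_sold = 22

First zero at event 4.

Answer: 4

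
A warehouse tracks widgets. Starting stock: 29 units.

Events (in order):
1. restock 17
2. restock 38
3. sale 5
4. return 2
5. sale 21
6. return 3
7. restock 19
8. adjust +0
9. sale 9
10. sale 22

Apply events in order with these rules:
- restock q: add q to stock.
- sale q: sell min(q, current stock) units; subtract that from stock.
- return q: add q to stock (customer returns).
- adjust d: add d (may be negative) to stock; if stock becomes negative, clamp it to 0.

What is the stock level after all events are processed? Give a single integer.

Answer: 51

Derivation:
Processing events:
Start: stock = 29
  Event 1 (restock 17): 29 + 17 = 46
  Event 2 (restock 38): 46 + 38 = 84
  Event 3 (sale 5): sell min(5,84)=5. stock: 84 - 5 = 79. total_sold = 5
  Event 4 (return 2): 79 + 2 = 81
  Event 5 (sale 21): sell min(21,81)=21. stock: 81 - 21 = 60. total_sold = 26
  Event 6 (return 3): 60 + 3 = 63
  Event 7 (restock 19): 63 + 19 = 82
  Event 8 (adjust +0): 82 + 0 = 82
  Event 9 (sale 9): sell min(9,82)=9. stock: 82 - 9 = 73. total_sold = 35
  Event 10 (sale 22): sell min(22,73)=22. stock: 73 - 22 = 51. total_sold = 57
Final: stock = 51, total_sold = 57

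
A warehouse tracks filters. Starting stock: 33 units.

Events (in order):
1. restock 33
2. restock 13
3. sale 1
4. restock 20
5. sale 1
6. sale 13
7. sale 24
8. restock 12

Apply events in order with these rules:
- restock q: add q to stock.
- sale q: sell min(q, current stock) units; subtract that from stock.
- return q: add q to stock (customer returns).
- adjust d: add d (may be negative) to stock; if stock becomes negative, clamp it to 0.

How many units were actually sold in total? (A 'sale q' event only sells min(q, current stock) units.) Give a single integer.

Processing events:
Start: stock = 33
  Event 1 (restock 33): 33 + 33 = 66
  Event 2 (restock 13): 66 + 13 = 79
  Event 3 (sale 1): sell min(1,79)=1. stock: 79 - 1 = 78. total_sold = 1
  Event 4 (restock 20): 78 + 20 = 98
  Event 5 (sale 1): sell min(1,98)=1. stock: 98 - 1 = 97. total_sold = 2
  Event 6 (sale 13): sell min(13,97)=13. stock: 97 - 13 = 84. total_sold = 15
  Event 7 (sale 24): sell min(24,84)=24. stock: 84 - 24 = 60. total_sold = 39
  Event 8 (restock 12): 60 + 12 = 72
Final: stock = 72, total_sold = 39

Answer: 39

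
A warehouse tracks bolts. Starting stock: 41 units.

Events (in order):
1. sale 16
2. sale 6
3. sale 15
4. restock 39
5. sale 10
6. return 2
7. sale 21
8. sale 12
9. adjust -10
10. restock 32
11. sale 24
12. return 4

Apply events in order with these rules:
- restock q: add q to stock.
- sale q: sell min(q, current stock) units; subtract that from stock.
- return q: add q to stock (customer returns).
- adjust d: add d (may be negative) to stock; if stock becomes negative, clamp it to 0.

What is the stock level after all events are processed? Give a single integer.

Processing events:
Start: stock = 41
  Event 1 (sale 16): sell min(16,41)=16. stock: 41 - 16 = 25. total_sold = 16
  Event 2 (sale 6): sell min(6,25)=6. stock: 25 - 6 = 19. total_sold = 22
  Event 3 (sale 15): sell min(15,19)=15. stock: 19 - 15 = 4. total_sold = 37
  Event 4 (restock 39): 4 + 39 = 43
  Event 5 (sale 10): sell min(10,43)=10. stock: 43 - 10 = 33. total_sold = 47
  Event 6 (return 2): 33 + 2 = 35
  Event 7 (sale 21): sell min(21,35)=21. stock: 35 - 21 = 14. total_sold = 68
  Event 8 (sale 12): sell min(12,14)=12. stock: 14 - 12 = 2. total_sold = 80
  Event 9 (adjust -10): 2 + -10 = 0 (clamped to 0)
  Event 10 (restock 32): 0 + 32 = 32
  Event 11 (sale 24): sell min(24,32)=24. stock: 32 - 24 = 8. total_sold = 104
  Event 12 (return 4): 8 + 4 = 12
Final: stock = 12, total_sold = 104

Answer: 12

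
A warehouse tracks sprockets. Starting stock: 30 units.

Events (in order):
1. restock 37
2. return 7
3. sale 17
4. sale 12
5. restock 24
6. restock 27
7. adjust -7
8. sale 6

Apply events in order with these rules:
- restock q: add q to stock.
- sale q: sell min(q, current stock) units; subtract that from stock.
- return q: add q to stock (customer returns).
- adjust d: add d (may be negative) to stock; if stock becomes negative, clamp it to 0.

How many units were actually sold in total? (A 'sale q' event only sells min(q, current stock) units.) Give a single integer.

Processing events:
Start: stock = 30
  Event 1 (restock 37): 30 + 37 = 67
  Event 2 (return 7): 67 + 7 = 74
  Event 3 (sale 17): sell min(17,74)=17. stock: 74 - 17 = 57. total_sold = 17
  Event 4 (sale 12): sell min(12,57)=12. stock: 57 - 12 = 45. total_sold = 29
  Event 5 (restock 24): 45 + 24 = 69
  Event 6 (restock 27): 69 + 27 = 96
  Event 7 (adjust -7): 96 + -7 = 89
  Event 8 (sale 6): sell min(6,89)=6. stock: 89 - 6 = 83. total_sold = 35
Final: stock = 83, total_sold = 35

Answer: 35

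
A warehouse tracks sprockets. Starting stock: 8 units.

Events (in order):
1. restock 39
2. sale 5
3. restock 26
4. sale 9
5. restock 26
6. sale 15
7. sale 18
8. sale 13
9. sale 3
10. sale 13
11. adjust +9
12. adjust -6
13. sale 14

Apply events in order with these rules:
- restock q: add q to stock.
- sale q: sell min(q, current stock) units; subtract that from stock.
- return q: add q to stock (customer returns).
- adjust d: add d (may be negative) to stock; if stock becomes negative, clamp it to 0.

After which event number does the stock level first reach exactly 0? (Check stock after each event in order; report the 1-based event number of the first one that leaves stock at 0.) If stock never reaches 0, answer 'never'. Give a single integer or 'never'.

Processing events:
Start: stock = 8
  Event 1 (restock 39): 8 + 39 = 47
  Event 2 (sale 5): sell min(5,47)=5. stock: 47 - 5 = 42. total_sold = 5
  Event 3 (restock 26): 42 + 26 = 68
  Event 4 (sale 9): sell min(9,68)=9. stock: 68 - 9 = 59. total_sold = 14
  Event 5 (restock 26): 59 + 26 = 85
  Event 6 (sale 15): sell min(15,85)=15. stock: 85 - 15 = 70. total_sold = 29
  Event 7 (sale 18): sell min(18,70)=18. stock: 70 - 18 = 52. total_sold = 47
  Event 8 (sale 13): sell min(13,52)=13. stock: 52 - 13 = 39. total_sold = 60
  Event 9 (sale 3): sell min(3,39)=3. stock: 39 - 3 = 36. total_sold = 63
  Event 10 (sale 13): sell min(13,36)=13. stock: 36 - 13 = 23. total_sold = 76
  Event 11 (adjust +9): 23 + 9 = 32
  Event 12 (adjust -6): 32 + -6 = 26
  Event 13 (sale 14): sell min(14,26)=14. stock: 26 - 14 = 12. total_sold = 90
Final: stock = 12, total_sold = 90

Stock never reaches 0.

Answer: never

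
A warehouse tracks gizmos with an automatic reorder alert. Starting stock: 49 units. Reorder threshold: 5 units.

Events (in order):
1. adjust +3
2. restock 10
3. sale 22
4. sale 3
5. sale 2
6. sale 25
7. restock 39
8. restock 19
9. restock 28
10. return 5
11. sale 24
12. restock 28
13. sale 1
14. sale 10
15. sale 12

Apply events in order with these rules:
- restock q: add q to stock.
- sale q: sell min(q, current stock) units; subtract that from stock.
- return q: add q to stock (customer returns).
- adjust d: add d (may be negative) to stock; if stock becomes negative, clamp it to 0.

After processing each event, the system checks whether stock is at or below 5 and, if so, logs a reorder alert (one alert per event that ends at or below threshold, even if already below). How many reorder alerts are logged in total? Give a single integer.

Processing events:
Start: stock = 49
  Event 1 (adjust +3): 49 + 3 = 52
  Event 2 (restock 10): 52 + 10 = 62
  Event 3 (sale 22): sell min(22,62)=22. stock: 62 - 22 = 40. total_sold = 22
  Event 4 (sale 3): sell min(3,40)=3. stock: 40 - 3 = 37. total_sold = 25
  Event 5 (sale 2): sell min(2,37)=2. stock: 37 - 2 = 35. total_sold = 27
  Event 6 (sale 25): sell min(25,35)=25. stock: 35 - 25 = 10. total_sold = 52
  Event 7 (restock 39): 10 + 39 = 49
  Event 8 (restock 19): 49 + 19 = 68
  Event 9 (restock 28): 68 + 28 = 96
  Event 10 (return 5): 96 + 5 = 101
  Event 11 (sale 24): sell min(24,101)=24. stock: 101 - 24 = 77. total_sold = 76
  Event 12 (restock 28): 77 + 28 = 105
  Event 13 (sale 1): sell min(1,105)=1. stock: 105 - 1 = 104. total_sold = 77
  Event 14 (sale 10): sell min(10,104)=10. stock: 104 - 10 = 94. total_sold = 87
  Event 15 (sale 12): sell min(12,94)=12. stock: 94 - 12 = 82. total_sold = 99
Final: stock = 82, total_sold = 99

Checking against threshold 5:
  After event 1: stock=52 > 5
  After event 2: stock=62 > 5
  After event 3: stock=40 > 5
  After event 4: stock=37 > 5
  After event 5: stock=35 > 5
  After event 6: stock=10 > 5
  After event 7: stock=49 > 5
  After event 8: stock=68 > 5
  After event 9: stock=96 > 5
  After event 10: stock=101 > 5
  After event 11: stock=77 > 5
  After event 12: stock=105 > 5
  After event 13: stock=104 > 5
  After event 14: stock=94 > 5
  After event 15: stock=82 > 5
Alert events: []. Count = 0

Answer: 0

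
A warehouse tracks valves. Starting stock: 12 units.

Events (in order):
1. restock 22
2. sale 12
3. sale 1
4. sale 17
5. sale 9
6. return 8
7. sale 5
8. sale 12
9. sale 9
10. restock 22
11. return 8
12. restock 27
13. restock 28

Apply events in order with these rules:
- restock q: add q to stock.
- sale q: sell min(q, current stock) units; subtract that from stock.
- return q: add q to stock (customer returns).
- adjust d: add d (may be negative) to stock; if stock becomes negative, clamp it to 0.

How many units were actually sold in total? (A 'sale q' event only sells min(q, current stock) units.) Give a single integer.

Processing events:
Start: stock = 12
  Event 1 (restock 22): 12 + 22 = 34
  Event 2 (sale 12): sell min(12,34)=12. stock: 34 - 12 = 22. total_sold = 12
  Event 3 (sale 1): sell min(1,22)=1. stock: 22 - 1 = 21. total_sold = 13
  Event 4 (sale 17): sell min(17,21)=17. stock: 21 - 17 = 4. total_sold = 30
  Event 5 (sale 9): sell min(9,4)=4. stock: 4 - 4 = 0. total_sold = 34
  Event 6 (return 8): 0 + 8 = 8
  Event 7 (sale 5): sell min(5,8)=5. stock: 8 - 5 = 3. total_sold = 39
  Event 8 (sale 12): sell min(12,3)=3. stock: 3 - 3 = 0. total_sold = 42
  Event 9 (sale 9): sell min(9,0)=0. stock: 0 - 0 = 0. total_sold = 42
  Event 10 (restock 22): 0 + 22 = 22
  Event 11 (return 8): 22 + 8 = 30
  Event 12 (restock 27): 30 + 27 = 57
  Event 13 (restock 28): 57 + 28 = 85
Final: stock = 85, total_sold = 42

Answer: 42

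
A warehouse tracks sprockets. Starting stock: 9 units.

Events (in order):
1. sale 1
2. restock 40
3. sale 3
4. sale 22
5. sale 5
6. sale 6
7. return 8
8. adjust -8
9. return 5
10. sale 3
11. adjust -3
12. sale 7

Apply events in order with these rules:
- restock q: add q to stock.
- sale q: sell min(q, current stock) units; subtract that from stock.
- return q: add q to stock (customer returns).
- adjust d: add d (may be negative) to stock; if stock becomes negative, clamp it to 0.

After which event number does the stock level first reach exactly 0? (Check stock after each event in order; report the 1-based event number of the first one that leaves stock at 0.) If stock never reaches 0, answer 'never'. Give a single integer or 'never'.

Answer: never

Derivation:
Processing events:
Start: stock = 9
  Event 1 (sale 1): sell min(1,9)=1. stock: 9 - 1 = 8. total_sold = 1
  Event 2 (restock 40): 8 + 40 = 48
  Event 3 (sale 3): sell min(3,48)=3. stock: 48 - 3 = 45. total_sold = 4
  Event 4 (sale 22): sell min(22,45)=22. stock: 45 - 22 = 23. total_sold = 26
  Event 5 (sale 5): sell min(5,23)=5. stock: 23 - 5 = 18. total_sold = 31
  Event 6 (sale 6): sell min(6,18)=6. stock: 18 - 6 = 12. total_sold = 37
  Event 7 (return 8): 12 + 8 = 20
  Event 8 (adjust -8): 20 + -8 = 12
  Event 9 (return 5): 12 + 5 = 17
  Event 10 (sale 3): sell min(3,17)=3. stock: 17 - 3 = 14. total_sold = 40
  Event 11 (adjust -3): 14 + -3 = 11
  Event 12 (sale 7): sell min(7,11)=7. stock: 11 - 7 = 4. total_sold = 47
Final: stock = 4, total_sold = 47

Stock never reaches 0.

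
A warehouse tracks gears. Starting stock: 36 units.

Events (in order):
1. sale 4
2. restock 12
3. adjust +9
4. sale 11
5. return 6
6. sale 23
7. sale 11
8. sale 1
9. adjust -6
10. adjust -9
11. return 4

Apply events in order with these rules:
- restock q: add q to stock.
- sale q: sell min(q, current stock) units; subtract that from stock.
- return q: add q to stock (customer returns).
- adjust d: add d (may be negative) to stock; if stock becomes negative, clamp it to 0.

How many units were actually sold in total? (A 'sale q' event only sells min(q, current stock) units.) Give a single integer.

Answer: 50

Derivation:
Processing events:
Start: stock = 36
  Event 1 (sale 4): sell min(4,36)=4. stock: 36 - 4 = 32. total_sold = 4
  Event 2 (restock 12): 32 + 12 = 44
  Event 3 (adjust +9): 44 + 9 = 53
  Event 4 (sale 11): sell min(11,53)=11. stock: 53 - 11 = 42. total_sold = 15
  Event 5 (return 6): 42 + 6 = 48
  Event 6 (sale 23): sell min(23,48)=23. stock: 48 - 23 = 25. total_sold = 38
  Event 7 (sale 11): sell min(11,25)=11. stock: 25 - 11 = 14. total_sold = 49
  Event 8 (sale 1): sell min(1,14)=1. stock: 14 - 1 = 13. total_sold = 50
  Event 9 (adjust -6): 13 + -6 = 7
  Event 10 (adjust -9): 7 + -9 = 0 (clamped to 0)
  Event 11 (return 4): 0 + 4 = 4
Final: stock = 4, total_sold = 50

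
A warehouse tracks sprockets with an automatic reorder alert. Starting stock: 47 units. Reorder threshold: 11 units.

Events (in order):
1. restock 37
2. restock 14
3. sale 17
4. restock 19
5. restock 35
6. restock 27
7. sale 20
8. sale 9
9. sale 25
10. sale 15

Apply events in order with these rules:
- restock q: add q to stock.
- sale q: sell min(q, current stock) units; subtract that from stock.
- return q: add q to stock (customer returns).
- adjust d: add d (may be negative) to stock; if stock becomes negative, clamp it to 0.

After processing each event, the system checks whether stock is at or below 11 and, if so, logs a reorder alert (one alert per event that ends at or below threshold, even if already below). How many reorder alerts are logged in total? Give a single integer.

Answer: 0

Derivation:
Processing events:
Start: stock = 47
  Event 1 (restock 37): 47 + 37 = 84
  Event 2 (restock 14): 84 + 14 = 98
  Event 3 (sale 17): sell min(17,98)=17. stock: 98 - 17 = 81. total_sold = 17
  Event 4 (restock 19): 81 + 19 = 100
  Event 5 (restock 35): 100 + 35 = 135
  Event 6 (restock 27): 135 + 27 = 162
  Event 7 (sale 20): sell min(20,162)=20. stock: 162 - 20 = 142. total_sold = 37
  Event 8 (sale 9): sell min(9,142)=9. stock: 142 - 9 = 133. total_sold = 46
  Event 9 (sale 25): sell min(25,133)=25. stock: 133 - 25 = 108. total_sold = 71
  Event 10 (sale 15): sell min(15,108)=15. stock: 108 - 15 = 93. total_sold = 86
Final: stock = 93, total_sold = 86

Checking against threshold 11:
  After event 1: stock=84 > 11
  After event 2: stock=98 > 11
  After event 3: stock=81 > 11
  After event 4: stock=100 > 11
  After event 5: stock=135 > 11
  After event 6: stock=162 > 11
  After event 7: stock=142 > 11
  After event 8: stock=133 > 11
  After event 9: stock=108 > 11
  After event 10: stock=93 > 11
Alert events: []. Count = 0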